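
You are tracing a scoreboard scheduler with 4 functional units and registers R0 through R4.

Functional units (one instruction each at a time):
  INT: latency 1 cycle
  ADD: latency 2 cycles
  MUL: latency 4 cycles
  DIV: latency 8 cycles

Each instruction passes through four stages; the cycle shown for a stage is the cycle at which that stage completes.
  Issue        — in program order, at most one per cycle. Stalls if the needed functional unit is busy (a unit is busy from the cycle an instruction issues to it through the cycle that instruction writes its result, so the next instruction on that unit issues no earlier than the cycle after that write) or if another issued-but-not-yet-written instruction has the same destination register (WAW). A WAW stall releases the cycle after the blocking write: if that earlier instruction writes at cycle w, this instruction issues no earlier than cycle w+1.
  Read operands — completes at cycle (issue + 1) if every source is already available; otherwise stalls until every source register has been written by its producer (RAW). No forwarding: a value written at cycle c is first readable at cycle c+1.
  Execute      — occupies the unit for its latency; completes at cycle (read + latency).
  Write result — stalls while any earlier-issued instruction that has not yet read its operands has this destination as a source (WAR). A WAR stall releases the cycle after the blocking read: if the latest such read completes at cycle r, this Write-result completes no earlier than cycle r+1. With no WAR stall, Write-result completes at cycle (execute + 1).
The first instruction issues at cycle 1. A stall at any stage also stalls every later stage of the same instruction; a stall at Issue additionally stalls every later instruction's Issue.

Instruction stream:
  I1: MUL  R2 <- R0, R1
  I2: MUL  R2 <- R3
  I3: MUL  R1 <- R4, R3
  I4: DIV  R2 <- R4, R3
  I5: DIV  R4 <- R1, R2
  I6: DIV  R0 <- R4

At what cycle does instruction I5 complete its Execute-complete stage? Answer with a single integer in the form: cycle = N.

cycle = 36

  I1 | 1 | 2 | 6 | 7
  I2 | 8 | 9 | 13 | 14   struct: MUL busy until I1 writes@7
  I3 | 15 | 16 | 20 | 21   struct: MUL busy until I2 writes@14
  I4 | 16 | 17 | 25 | 26
  I5 | 27 | 28 | 36 | 37   struct: DIV busy until I4 writes@26
  I6 | 38 | 39 | 47 | 48   struct: DIV busy until I5 writes@37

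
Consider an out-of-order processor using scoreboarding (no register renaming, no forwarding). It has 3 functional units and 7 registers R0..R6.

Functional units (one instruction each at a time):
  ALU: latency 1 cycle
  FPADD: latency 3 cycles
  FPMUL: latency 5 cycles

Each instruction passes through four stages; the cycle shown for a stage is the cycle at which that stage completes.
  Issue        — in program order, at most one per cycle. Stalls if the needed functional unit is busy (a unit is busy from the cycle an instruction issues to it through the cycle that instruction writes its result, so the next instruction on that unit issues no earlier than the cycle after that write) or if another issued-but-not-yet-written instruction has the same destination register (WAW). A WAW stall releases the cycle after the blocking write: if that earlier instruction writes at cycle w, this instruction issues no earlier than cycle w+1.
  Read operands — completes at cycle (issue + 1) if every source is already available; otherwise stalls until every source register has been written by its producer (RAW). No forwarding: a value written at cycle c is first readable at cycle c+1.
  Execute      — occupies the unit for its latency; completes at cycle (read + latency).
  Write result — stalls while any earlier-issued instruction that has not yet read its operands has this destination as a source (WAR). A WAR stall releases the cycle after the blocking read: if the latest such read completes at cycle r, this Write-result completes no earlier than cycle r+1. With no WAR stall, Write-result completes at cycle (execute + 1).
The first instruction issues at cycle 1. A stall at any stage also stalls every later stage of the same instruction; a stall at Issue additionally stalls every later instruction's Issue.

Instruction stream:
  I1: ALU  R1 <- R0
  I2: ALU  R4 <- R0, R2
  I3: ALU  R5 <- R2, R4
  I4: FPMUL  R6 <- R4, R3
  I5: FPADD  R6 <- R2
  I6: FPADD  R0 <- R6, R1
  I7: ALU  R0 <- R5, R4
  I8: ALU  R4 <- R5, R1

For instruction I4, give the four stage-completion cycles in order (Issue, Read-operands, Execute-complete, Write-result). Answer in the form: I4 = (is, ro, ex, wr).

[1] I1 dispatched to ALU
[2] I1 operands ready
[3] I1 complete
[4] R1←I1
[5] I2 dispatched to ALU
[6] I2 operands ready
[7] I2 complete
[8] R4←I2
[9] I3 dispatched to ALU
[10] I3 operands ready; I4 dispatched to FPMUL
[11] I3 complete; I4 operands ready
[12] R5←I3
[16] I4 complete
[17] R6←I4
[18] I5 dispatched to FPADD
[19] I5 operands ready
[22] I5 complete
[23] R6←I5
[24] I6 dispatched to FPADD
[25] I6 operands ready
[28] I6 complete
[29] R0←I6
[30] I7 dispatched to ALU
[31] I7 operands ready
[32] I7 complete
[33] R0←I7
[34] I8 dispatched to ALU
[35] I8 operands ready
[36] I8 complete
[37] R4←I8

I4 = (10, 11, 16, 17)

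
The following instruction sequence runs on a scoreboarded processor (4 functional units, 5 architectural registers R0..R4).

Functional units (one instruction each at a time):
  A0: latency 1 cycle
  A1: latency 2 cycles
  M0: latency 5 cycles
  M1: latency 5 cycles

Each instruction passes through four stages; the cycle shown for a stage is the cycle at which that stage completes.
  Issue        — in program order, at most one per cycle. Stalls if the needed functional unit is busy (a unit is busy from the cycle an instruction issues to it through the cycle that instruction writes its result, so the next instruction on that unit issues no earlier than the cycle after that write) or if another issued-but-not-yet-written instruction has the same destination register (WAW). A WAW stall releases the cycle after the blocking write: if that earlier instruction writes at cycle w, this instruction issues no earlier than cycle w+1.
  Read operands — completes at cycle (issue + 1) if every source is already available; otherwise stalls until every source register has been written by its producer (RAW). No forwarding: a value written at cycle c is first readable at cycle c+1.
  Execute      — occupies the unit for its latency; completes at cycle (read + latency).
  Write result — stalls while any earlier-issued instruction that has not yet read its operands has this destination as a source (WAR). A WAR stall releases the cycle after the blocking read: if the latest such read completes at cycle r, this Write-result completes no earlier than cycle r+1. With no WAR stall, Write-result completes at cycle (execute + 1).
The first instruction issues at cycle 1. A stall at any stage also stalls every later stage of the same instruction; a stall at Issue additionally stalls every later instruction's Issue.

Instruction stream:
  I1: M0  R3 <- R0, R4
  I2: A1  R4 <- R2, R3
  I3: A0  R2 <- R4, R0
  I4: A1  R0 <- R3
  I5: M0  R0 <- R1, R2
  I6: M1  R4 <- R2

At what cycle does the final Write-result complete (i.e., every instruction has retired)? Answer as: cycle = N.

c1: issue I1 (M0)
c2: I1 read-ops, issue I2 (A1)
c3: issue I3 (A0)
c7: I1 finished on M0
c8: I1→R3
c9: I2 read-ops
c11: I2 finished on A1
c12: I2→R4
c13: I3 read-ops, issue I4 (A1)
c14: I3 finished on A0, I4 read-ops
c15: I3→R2
c16: I4 finished on A1
c17: I4→R0
c18: issue I5 (M0)
c19: I5 read-ops, issue I6 (M1)
c20: I6 read-ops
c24: I5 finished on M0
c25: I5→R0, I6 finished on M1
c26: I6→R4

cycle = 26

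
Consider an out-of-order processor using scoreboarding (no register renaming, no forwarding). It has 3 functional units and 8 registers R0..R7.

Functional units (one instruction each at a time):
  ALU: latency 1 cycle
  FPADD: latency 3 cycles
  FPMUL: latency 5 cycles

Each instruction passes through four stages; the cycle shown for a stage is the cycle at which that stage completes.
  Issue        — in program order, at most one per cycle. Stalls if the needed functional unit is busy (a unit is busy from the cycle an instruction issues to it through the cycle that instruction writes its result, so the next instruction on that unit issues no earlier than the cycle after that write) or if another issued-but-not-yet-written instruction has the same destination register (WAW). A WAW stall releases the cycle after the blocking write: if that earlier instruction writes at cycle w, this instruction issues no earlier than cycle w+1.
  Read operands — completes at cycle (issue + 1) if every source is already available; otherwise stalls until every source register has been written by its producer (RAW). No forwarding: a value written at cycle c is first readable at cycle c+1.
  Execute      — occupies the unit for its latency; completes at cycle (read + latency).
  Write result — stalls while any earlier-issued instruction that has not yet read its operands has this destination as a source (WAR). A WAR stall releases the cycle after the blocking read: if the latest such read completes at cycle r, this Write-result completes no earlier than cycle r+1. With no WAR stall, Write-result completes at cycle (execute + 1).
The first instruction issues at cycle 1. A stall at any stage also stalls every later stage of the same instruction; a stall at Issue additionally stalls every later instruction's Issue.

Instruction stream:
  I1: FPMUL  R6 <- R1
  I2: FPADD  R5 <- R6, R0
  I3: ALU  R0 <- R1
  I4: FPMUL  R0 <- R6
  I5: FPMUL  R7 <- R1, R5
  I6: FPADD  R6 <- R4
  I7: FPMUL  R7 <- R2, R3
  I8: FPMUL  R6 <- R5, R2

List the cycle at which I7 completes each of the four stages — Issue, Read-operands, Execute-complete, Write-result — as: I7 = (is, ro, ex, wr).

I1 -> (1, 2, 7, 8)
I2 -> (2, 9, 12, 13)  // RAW R6: wait I1 write@8
I3 -> (3, 4, 5, 10)  // WAR R0: wait I2 read@9
I4 -> (11, 12, 17, 18)  // WAW R0: wait I3 write@10
I5 -> (19, 20, 25, 26)  // struct: FPMUL busy until I4 writes@18
I6 -> (20, 21, 24, 25)
I7 -> (27, 28, 33, 34)  // struct: FPMUL busy until I5 writes@26
I8 -> (35, 36, 41, 42)  // struct: FPMUL busy until I7 writes@34

I7 = (27, 28, 33, 34)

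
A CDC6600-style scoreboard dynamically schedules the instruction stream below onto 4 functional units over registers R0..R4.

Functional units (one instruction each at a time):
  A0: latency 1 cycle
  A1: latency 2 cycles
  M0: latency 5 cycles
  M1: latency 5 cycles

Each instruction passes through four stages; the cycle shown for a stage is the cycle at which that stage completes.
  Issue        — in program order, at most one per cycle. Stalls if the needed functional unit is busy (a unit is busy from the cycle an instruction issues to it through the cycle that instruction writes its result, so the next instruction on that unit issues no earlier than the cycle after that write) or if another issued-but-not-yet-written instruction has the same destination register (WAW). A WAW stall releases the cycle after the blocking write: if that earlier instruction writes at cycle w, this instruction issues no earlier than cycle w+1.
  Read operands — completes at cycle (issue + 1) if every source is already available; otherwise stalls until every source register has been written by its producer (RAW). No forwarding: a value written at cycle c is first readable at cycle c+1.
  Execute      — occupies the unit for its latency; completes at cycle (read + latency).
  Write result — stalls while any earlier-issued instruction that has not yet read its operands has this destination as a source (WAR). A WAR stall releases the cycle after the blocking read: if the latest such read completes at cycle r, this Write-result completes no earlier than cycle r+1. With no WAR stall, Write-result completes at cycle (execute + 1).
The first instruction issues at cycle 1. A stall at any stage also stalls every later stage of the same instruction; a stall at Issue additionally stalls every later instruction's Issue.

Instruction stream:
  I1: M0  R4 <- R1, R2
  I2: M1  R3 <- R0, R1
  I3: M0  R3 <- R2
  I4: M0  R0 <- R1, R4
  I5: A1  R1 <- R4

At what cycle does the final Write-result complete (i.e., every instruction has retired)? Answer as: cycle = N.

cycle 1: I1→M0
cycle 2: I1 RO, I2→M1
cycle 3: I2 RO
cycle 7: I1 EX
cycle 8: I1 WR R4, I2 EX
cycle 9: I2 WR R3
cycle 10: I3→M0
cycle 11: I3 RO
cycle 16: I3 EX
cycle 17: I3 WR R3
cycle 18: I4→M0
cycle 19: I4 RO, I5→A1
cycle 20: I5 RO
cycle 22: I5 EX
cycle 23: I5 WR R1
cycle 24: I4 EX
cycle 25: I4 WR R0

cycle = 25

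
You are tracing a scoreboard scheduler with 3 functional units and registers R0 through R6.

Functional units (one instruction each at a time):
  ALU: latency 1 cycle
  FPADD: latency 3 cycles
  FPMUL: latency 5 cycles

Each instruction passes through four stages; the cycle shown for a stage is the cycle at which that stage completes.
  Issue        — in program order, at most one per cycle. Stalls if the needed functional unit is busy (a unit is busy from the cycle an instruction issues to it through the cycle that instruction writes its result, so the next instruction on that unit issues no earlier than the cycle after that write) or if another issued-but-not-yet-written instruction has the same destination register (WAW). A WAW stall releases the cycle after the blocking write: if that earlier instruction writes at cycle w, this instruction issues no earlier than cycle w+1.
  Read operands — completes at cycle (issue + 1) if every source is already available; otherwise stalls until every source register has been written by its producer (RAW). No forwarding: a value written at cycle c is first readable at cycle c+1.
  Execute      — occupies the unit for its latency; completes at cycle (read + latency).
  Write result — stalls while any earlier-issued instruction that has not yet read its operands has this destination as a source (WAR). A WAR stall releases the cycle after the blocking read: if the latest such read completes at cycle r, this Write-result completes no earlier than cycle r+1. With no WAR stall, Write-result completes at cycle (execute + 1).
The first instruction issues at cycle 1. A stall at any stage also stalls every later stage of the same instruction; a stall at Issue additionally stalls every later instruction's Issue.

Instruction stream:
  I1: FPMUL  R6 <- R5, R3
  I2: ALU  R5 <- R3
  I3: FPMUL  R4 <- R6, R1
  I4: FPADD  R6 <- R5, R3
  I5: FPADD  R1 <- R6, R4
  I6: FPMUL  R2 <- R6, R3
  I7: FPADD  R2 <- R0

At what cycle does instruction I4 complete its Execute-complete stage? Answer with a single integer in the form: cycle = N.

t=1  I1 issues→FPMUL
t=2  I1 reads; I2 issues→ALU
t=3  I2 reads
t=4  I2 exec-done
t=5  I2 writes R5
t=7  I1 exec-done
t=8  I1 writes R6
t=9  I3 issues→FPMUL
t=10  I3 reads; I4 issues→FPADD
t=11  I4 reads
t=14  I4 exec-done
t=15  I3 exec-done; I4 writes R6
t=16  I3 writes R4; I5 issues→FPADD
t=17  I5 reads; I6 issues→FPMUL
t=18  I6 reads
t=20  I5 exec-done
t=21  I5 writes R1
t=23  I6 exec-done
t=24  I6 writes R2
t=25  I7 issues→FPADD
t=26  I7 reads
t=29  I7 exec-done
t=30  I7 writes R2

cycle = 14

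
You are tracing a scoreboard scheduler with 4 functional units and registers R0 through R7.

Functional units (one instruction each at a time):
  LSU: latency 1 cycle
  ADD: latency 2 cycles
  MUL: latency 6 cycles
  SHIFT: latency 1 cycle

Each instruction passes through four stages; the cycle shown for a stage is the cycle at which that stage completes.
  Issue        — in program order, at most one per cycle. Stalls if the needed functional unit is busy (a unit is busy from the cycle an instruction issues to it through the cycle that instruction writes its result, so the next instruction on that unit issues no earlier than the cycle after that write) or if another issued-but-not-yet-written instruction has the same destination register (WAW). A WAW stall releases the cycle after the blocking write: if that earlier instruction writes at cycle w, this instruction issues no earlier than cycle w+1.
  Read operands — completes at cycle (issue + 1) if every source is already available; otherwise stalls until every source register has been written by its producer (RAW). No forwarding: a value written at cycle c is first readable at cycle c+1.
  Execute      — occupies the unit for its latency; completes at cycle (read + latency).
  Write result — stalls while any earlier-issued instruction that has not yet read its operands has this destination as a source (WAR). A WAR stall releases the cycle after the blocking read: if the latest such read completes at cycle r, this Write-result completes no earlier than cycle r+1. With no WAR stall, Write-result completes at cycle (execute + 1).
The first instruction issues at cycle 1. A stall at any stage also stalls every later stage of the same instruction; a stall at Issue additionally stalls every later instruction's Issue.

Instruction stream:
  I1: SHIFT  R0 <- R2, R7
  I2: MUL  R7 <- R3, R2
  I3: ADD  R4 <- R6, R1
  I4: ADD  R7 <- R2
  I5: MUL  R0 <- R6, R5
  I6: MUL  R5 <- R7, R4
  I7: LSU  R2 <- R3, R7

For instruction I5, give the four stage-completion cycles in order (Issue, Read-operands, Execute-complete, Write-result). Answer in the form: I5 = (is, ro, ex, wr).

I5 = (12, 13, 19, 20)

[I1] 1/2/3/4
[I2] 2/3/9/10
[I3] 3/4/6/7
[I4] 11/12/14/15  (WAW R7: wait I2 write@10)
[I5] 12/13/19/20
[I6] 21/22/28/29  (struct: MUL busy until I5 writes@20)
[I7] 22/23/24/25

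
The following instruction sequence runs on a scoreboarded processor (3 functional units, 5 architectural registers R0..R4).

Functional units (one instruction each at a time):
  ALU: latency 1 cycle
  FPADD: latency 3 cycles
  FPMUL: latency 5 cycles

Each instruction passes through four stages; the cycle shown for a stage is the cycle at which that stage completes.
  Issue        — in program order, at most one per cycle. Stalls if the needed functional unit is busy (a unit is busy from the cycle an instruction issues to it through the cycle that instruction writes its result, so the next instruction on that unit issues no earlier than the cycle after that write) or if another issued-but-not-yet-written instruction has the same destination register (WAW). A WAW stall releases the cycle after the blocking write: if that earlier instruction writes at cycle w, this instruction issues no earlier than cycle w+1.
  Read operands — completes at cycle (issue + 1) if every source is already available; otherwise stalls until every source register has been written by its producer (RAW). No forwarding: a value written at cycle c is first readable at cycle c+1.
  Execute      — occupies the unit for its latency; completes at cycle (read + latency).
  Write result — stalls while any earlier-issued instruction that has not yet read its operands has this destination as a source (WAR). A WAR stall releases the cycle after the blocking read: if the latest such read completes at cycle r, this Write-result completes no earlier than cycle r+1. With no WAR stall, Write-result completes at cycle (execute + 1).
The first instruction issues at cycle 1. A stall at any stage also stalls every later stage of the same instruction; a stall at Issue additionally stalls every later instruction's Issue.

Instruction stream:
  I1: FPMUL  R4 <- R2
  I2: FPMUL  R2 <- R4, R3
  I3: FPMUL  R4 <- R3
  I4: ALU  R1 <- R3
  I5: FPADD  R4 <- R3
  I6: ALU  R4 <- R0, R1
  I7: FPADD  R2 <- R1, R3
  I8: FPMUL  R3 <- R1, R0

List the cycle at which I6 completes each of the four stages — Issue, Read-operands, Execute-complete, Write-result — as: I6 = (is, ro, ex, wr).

I6 = (31, 32, 33, 34)

c1: I1 dispatched to FPMUL
c2: I1 operands ready
c7: I1 complete
c8: R4←I1
c9: I2 dispatched to FPMUL
c10: I2 operands ready
c15: I2 complete
c16: R2←I2
c17: I3 dispatched to FPMUL
c18: I3 operands ready · I4 dispatched to ALU
c19: I4 operands ready
c20: I4 complete
c21: R1←I4
c23: I3 complete
c24: R4←I3
c25: I5 dispatched to FPADD
c26: I5 operands ready
c29: I5 complete
c30: R4←I5
c31: I6 dispatched to ALU
c32: I6 operands ready · I7 dispatched to FPADD
c33: I6 complete · I7 operands ready · I8 dispatched to FPMUL
c34: R4←I6 · I8 operands ready
c36: I7 complete
c37: R2←I7
c39: I8 complete
c40: R3←I8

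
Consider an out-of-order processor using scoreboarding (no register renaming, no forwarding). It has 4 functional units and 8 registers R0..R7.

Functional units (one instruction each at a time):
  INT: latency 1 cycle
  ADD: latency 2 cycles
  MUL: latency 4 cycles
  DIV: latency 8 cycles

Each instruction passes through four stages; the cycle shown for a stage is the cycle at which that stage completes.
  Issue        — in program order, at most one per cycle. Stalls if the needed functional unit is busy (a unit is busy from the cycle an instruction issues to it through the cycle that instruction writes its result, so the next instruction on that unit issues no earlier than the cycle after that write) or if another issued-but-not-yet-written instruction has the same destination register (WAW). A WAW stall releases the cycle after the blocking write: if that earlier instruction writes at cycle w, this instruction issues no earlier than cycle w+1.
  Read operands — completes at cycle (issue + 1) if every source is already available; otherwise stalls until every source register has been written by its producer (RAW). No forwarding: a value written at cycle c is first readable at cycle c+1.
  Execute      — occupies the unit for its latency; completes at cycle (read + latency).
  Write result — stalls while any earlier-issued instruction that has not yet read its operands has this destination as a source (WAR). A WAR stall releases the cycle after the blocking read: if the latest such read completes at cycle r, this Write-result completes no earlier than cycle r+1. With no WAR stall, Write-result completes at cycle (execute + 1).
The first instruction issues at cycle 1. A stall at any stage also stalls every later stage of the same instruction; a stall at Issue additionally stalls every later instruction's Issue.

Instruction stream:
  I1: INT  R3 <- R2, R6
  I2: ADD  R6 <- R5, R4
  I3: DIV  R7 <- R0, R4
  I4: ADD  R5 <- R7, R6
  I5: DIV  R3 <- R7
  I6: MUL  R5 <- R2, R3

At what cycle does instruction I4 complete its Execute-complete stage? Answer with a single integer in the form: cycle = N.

cycle = 16

[1] I1 dispatched to INT
[2] I1 operands ready; I2 dispatched to ADD
[3] I1 complete; I2 operands ready; I3 dispatched to DIV
[4] R3←I1; I3 operands ready
[5] I2 complete
[6] R6←I2
[7] I4 dispatched to ADD
[12] I3 complete
[13] R7←I3
[14] I4 operands ready; I5 dispatched to DIV
[15] I5 operands ready
[16] I4 complete
[17] R5←I4
[18] I6 dispatched to MUL
[23] I5 complete
[24] R3←I5
[25] I6 operands ready
[29] I6 complete
[30] R5←I6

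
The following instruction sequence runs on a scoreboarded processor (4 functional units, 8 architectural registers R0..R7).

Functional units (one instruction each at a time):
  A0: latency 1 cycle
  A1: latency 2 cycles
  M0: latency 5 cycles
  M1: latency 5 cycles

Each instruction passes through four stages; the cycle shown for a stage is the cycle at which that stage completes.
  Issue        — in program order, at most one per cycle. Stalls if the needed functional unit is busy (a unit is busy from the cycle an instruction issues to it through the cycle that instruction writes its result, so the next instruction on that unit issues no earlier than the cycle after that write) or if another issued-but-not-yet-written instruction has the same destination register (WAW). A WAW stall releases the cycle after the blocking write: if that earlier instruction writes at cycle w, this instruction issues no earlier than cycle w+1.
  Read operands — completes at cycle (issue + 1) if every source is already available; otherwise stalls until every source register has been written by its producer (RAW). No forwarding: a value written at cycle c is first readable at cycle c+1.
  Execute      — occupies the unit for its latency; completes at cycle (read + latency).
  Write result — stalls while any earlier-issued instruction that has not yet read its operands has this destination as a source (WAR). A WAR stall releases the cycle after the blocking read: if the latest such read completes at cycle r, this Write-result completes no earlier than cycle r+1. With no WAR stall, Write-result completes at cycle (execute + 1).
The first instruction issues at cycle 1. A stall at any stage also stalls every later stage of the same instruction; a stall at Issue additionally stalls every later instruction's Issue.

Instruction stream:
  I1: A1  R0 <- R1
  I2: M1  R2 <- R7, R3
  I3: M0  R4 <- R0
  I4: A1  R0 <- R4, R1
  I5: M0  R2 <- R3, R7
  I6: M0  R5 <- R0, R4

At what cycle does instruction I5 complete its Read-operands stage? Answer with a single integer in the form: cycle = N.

t=1  issue I1 (A1)
t=2  I1 read-ops, issue I2 (M1)
t=3  I2 read-ops, issue I3 (M0)
t=4  I1 finished on A1
t=5  I1→R0
t=6  I3 read-ops, issue I4 (A1)
t=8  I2 finished on M1
t=9  I2→R2
t=11  I3 finished on M0
t=12  I3→R4
t=13  I4 read-ops, issue I5 (M0)
t=14  I5 read-ops
t=15  I4 finished on A1
t=16  I4→R0
t=19  I5 finished on M0
t=20  I5→R2
t=21  issue I6 (M0)
t=22  I6 read-ops
t=27  I6 finished on M0
t=28  I6→R5

cycle = 14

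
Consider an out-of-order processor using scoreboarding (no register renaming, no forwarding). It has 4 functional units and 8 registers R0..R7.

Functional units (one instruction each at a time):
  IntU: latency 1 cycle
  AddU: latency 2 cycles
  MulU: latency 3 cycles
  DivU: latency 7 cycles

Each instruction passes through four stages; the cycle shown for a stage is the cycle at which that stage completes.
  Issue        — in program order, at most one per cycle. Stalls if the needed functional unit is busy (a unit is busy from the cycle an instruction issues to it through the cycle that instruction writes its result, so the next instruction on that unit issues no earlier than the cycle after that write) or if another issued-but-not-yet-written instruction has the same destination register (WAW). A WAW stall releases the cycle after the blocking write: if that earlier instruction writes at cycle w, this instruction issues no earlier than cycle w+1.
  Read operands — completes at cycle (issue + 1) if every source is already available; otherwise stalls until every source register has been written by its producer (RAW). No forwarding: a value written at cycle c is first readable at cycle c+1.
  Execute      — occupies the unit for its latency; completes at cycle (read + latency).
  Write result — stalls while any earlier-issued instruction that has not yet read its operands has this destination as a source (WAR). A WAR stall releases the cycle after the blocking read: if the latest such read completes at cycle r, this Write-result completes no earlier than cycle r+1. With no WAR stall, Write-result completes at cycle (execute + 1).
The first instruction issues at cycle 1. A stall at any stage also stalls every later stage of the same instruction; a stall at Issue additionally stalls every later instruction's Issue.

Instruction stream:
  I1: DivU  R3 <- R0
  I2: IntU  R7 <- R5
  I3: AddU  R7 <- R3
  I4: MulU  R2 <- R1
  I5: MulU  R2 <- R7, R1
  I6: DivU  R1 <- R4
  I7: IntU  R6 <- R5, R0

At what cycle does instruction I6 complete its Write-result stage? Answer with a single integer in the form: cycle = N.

cycle = 23

[1] issue I1 (DivU)
[2] I1 read-ops · issue I2 (IntU)
[3] I2 read-ops
[4] I2 finished on IntU
[5] I2→R7
[6] issue I3 (AddU)
[7] issue I4 (MulU)
[8] I4 read-ops
[9] I1 finished on DivU
[10] I1→R3
[11] I3 read-ops · I4 finished on MulU
[12] I4→R2
[13] I3 finished on AddU · issue I5 (MulU)
[14] I3→R7 · issue I6 (DivU)
[15] I5 read-ops · I6 read-ops · issue I7 (IntU)
[16] I7 read-ops
[17] I7 finished on IntU
[18] I5 finished on MulU · I7→R6
[19] I5→R2
[22] I6 finished on DivU
[23] I6→R1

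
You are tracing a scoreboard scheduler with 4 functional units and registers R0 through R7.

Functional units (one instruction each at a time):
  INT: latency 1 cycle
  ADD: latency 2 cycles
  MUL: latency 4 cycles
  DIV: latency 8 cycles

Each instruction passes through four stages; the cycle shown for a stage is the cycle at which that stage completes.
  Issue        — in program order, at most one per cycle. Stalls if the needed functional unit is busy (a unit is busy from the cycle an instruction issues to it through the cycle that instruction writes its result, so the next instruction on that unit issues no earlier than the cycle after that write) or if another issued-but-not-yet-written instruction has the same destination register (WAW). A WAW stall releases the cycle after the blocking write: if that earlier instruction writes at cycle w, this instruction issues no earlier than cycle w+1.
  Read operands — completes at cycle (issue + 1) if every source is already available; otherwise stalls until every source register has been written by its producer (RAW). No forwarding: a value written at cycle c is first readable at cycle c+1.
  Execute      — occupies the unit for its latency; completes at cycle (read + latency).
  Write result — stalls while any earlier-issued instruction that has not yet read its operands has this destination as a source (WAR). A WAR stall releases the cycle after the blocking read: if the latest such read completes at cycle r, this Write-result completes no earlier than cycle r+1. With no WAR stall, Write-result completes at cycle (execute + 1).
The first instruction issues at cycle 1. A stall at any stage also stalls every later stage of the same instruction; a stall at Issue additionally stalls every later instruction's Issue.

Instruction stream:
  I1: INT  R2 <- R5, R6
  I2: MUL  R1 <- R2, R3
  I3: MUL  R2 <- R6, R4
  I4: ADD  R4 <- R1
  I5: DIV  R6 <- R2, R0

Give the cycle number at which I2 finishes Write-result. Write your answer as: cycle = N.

[1] I1→INT
[2] I1 RO; I2→MUL
[3] I1 EX
[4] I1 WR R2
[5] I2 RO
[9] I2 EX
[10] I2 WR R1
[11] I3→MUL
[12] I3 RO; I4→ADD
[13] I4 RO; I5→DIV
[15] I4 EX
[16] I3 EX; I4 WR R4
[17] I3 WR R2
[18] I5 RO
[26] I5 EX
[27] I5 WR R6

cycle = 10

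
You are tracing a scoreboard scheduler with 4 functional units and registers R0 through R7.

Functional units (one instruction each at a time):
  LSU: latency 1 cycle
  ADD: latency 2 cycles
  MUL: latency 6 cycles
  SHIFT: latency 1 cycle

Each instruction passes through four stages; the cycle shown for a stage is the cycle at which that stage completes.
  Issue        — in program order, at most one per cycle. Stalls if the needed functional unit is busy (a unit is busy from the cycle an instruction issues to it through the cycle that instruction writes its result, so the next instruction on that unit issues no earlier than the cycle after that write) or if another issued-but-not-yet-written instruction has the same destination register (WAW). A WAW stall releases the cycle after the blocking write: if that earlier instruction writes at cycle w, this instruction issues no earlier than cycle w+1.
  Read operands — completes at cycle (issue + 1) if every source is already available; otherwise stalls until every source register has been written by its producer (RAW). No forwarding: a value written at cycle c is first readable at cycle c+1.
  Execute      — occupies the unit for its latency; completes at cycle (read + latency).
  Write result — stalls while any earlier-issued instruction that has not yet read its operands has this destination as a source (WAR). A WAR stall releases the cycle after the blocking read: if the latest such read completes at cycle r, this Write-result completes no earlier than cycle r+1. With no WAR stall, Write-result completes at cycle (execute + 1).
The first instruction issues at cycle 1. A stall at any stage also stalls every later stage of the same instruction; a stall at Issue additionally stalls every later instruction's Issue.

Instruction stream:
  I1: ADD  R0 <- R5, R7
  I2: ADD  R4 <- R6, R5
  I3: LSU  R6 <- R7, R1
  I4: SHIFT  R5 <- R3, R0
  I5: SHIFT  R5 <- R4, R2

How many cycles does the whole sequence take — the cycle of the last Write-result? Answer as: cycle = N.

cycle = 15

  I1 | 1 | 2 | 4 | 5
  I2 | 6 | 7 | 9 | 10   struct: ADD busy until I1 writes@5
  I3 | 7 | 8 | 9 | 10
  I4 | 8 | 9 | 10 | 11
  I5 | 12 | 13 | 14 | 15   struct: SHIFT busy until I4 writes@11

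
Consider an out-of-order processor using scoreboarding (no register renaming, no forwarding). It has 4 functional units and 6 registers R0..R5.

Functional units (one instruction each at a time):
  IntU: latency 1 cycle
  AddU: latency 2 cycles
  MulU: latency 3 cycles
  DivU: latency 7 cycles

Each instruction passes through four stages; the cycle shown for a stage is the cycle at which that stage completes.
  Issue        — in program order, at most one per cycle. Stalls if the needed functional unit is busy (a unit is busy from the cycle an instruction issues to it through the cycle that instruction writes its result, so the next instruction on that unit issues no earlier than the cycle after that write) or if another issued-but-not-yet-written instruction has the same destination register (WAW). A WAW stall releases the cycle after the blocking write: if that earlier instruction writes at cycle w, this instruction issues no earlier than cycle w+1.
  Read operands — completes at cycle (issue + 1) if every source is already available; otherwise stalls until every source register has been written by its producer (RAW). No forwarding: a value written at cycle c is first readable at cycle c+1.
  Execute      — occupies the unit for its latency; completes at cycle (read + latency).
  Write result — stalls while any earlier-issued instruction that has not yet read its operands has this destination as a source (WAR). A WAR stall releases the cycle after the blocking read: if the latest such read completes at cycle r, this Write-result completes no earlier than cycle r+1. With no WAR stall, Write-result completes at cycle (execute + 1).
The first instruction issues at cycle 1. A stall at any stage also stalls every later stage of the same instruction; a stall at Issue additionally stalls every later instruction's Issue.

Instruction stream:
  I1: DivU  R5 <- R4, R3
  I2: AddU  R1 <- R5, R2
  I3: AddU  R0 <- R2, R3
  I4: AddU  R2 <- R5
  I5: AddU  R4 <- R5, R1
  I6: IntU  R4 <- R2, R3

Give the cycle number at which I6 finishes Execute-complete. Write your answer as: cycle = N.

cycle = 32

I1 -> (1, 2, 9, 10)
I2 -> (2, 11, 13, 14)  // RAW R5: wait I1 write@10
I3 -> (15, 16, 18, 19)  // struct: AddU busy until I2 writes@14
I4 -> (20, 21, 23, 24)  // struct: AddU busy until I3 writes@19
I5 -> (25, 26, 28, 29)  // struct: AddU busy until I4 writes@24
I6 -> (30, 31, 32, 33)  // WAW R4: wait I5 write@29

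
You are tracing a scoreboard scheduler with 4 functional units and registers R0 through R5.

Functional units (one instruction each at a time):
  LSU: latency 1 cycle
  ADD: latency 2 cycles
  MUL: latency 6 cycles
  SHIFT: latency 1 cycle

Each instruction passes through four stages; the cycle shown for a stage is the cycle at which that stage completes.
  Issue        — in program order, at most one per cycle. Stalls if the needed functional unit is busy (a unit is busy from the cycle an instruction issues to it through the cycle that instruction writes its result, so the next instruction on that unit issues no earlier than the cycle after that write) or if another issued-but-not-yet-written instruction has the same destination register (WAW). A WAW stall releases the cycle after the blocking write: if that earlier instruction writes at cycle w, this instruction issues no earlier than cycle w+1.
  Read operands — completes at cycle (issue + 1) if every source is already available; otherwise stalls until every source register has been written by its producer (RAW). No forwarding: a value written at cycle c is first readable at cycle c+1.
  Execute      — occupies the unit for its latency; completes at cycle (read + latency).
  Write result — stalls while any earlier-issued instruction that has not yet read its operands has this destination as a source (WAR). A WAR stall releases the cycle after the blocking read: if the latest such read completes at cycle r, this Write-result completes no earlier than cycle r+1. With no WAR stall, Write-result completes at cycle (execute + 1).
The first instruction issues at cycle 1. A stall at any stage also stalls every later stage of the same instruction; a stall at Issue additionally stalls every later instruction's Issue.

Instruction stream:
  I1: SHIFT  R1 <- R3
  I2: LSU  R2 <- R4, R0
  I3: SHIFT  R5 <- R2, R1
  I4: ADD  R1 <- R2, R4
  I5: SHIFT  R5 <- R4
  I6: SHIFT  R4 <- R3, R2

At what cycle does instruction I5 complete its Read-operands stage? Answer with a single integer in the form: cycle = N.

t=1  issue I1 (SHIFT)
t=2  I1 read-ops | issue I2 (LSU)
t=3  I1 finished on SHIFT | I2 read-ops
t=4  I1→R1 | I2 finished on LSU
t=5  I2→R2 | issue I3 (SHIFT)
t=6  I3 read-ops | issue I4 (ADD)
t=7  I3 finished on SHIFT | I4 read-ops
t=8  I3→R5
t=9  I4 finished on ADD | issue I5 (SHIFT)
t=10  I4→R1 | I5 read-ops
t=11  I5 finished on SHIFT
t=12  I5→R5
t=13  issue I6 (SHIFT)
t=14  I6 read-ops
t=15  I6 finished on SHIFT
t=16  I6→R4

cycle = 10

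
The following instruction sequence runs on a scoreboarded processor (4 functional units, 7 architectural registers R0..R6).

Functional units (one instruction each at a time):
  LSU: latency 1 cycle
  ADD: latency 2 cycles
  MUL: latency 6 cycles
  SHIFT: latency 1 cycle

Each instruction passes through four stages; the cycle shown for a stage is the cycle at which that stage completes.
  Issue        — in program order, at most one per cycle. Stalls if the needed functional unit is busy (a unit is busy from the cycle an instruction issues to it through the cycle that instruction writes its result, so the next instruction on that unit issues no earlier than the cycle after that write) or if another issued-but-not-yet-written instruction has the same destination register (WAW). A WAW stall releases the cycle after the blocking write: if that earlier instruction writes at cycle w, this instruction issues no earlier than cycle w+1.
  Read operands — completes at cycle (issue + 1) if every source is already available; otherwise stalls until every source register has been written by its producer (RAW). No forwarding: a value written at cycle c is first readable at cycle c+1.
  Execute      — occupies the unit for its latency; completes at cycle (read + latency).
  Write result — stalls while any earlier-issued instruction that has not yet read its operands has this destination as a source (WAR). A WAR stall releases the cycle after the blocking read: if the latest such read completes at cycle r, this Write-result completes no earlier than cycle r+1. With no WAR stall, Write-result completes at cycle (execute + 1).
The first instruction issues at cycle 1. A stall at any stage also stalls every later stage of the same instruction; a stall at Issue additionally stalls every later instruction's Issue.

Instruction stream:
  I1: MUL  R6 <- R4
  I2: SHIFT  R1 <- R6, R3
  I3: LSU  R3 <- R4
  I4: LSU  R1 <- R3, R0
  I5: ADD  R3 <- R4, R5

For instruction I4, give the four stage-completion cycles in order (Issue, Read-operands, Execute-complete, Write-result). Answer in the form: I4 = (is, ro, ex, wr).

I4 = (13, 14, 15, 16)

t=1  issue I1 (MUL)
t=2  I1 read-ops, issue I2 (SHIFT)
t=3  issue I3 (LSU)
t=4  I3 read-ops
t=5  I3 finished on LSU
t=8  I1 finished on MUL
t=9  I1→R6
t=10  I2 read-ops
t=11  I2 finished on SHIFT, I3→R3
t=12  I2→R1
t=13  issue I4 (LSU)
t=14  I4 read-ops, issue I5 (ADD)
t=15  I4 finished on LSU, I5 read-ops
t=16  I4→R1
t=17  I5 finished on ADD
t=18  I5→R3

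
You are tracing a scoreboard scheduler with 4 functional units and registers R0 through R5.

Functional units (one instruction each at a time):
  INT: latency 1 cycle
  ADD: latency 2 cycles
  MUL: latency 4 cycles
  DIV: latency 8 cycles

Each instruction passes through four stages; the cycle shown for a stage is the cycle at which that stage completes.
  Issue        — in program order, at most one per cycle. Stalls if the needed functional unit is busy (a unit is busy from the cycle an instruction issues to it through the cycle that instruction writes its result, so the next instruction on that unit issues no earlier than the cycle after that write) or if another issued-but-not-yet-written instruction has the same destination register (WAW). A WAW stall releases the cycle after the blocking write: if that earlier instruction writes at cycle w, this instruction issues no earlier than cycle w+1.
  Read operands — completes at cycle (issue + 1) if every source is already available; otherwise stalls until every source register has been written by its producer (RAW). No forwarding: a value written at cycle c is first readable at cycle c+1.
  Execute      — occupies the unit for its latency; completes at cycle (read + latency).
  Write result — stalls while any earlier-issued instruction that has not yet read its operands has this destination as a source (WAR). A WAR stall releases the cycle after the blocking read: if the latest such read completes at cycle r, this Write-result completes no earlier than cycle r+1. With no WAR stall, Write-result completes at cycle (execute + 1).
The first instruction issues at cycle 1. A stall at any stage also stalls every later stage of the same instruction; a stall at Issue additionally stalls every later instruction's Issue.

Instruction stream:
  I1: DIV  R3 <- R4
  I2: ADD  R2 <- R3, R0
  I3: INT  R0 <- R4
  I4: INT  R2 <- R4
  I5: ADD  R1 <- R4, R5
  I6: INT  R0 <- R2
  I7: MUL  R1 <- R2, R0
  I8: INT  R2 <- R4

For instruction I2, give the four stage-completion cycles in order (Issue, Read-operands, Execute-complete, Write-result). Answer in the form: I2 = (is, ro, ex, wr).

I2 = (2, 12, 14, 15)

1) issue 1, read 2, done 10, write 11
2) issue 2, read 12, done 14, write 15  <RAW R3: wait I1 write@11>
3) issue 3, read 4, done 5, write 13  <WAR R0: wait I2 read@12>
4) issue 16, read 17, done 18, write 19  <WAW R2: wait I2 write@15>
5) issue 17, read 18, done 20, write 21
6) issue 20, read 21, done 22, write 23  <struct: INT busy until I4 writes@19>
7) issue 22, read 24, done 28, write 29  <WAW R1: wait I5 write@21 / RAW R0: wait I6 write@23>
8) issue 24, read 25, done 26, write 27  <struct: INT busy until I6 writes@23>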